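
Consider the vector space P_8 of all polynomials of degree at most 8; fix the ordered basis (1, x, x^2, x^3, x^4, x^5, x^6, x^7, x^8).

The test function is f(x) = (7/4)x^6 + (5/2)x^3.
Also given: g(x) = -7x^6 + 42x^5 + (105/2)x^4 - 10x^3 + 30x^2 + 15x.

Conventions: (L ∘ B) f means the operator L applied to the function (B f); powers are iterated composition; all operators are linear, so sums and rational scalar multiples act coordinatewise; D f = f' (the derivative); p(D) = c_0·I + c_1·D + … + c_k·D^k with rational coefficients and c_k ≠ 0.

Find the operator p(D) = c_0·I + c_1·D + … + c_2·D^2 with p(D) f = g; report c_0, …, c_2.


c_0 = -4, c_1 = 4, c_2 = 1

D^0 f = (7/4)x^6 + (5/2)x^3
D^1 f = (21/2)x^5 + (15/2)x^2
D^2 f = (105/2)x^4 + 15x
matching coefficients of g against c_0 f + c_1 Df + … from the top degree down determines the c_i
solution: c_0 = -4, c_1 = 4, c_2 = 1


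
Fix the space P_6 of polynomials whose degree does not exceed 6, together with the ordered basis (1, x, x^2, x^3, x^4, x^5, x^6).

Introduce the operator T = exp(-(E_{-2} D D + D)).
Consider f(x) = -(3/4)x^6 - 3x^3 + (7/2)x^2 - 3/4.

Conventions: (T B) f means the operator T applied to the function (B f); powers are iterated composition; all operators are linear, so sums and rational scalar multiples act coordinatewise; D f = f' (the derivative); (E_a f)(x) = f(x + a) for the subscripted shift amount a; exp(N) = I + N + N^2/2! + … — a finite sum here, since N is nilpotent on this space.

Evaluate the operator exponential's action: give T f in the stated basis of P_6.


order-1 term: (9/2)x^5 + (45/2)x^4 - 180x^3 + 549x^2 - 709x + 317
order-2 term: -(45/4)x^4 - 90x^3 + 405x^2 - 9x - 2909/2
order-3 term: 15x^3 + 135x^2 - 270x - 447
order-4 term: -(45/4)x^2 - 90x + 45
order-5 term: (9/2)x + 45/2
order-6 term: -3/4
the series for exp(-(E_{-2} D D + D)) f terminates at order 6
exp(-(E_{-2} D D + D)) f = -(3/4)x^6 + (9/2)x^5 + (45/4)x^4 - 258x^3 + (4325/4)x^2 - (2147/2)x - 3037/2

the result is g(x) = -(3/4)x^6 + (9/2)x^5 + (45/4)x^4 - 258x^3 + (4325/4)x^2 - (2147/2)x - 3037/2


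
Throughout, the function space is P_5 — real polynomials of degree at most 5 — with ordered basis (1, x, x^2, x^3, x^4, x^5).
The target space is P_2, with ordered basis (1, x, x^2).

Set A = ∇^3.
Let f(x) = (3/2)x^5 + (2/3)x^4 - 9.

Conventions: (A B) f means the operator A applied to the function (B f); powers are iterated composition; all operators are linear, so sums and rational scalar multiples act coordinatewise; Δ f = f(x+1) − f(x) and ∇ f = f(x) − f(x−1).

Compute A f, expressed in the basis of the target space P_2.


∇ f = (15/2)x^4 - (37/3)x^3 + 11x^2 - (29/6)x + 5/6
∇ ∇ f = 30x^3 - 82x^2 + 89x - 107/3
∇ ∇ ∇ f = 90x^2 - 254x + 201

g(x) = 90x^2 - 254x + 201


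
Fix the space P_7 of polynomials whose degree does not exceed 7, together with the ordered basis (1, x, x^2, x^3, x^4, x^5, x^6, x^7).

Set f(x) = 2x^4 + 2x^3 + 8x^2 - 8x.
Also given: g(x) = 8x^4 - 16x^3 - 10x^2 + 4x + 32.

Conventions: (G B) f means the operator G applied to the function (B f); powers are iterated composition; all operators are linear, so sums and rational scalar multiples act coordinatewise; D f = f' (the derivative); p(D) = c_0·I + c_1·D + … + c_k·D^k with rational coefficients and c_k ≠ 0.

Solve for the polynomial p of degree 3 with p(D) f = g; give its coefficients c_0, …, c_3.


D^0 f = 2x^4 + 2x^3 + 8x^2 - 8x
D^1 f = 8x^3 + 6x^2 + 16x - 8
D^2 f = 24x^2 + 12x + 16
D^3 f = 48x + 12
matching coefficients of g against c_0 f + c_1 Df + … from the top degree down determines the c_i
solution: c_0 = 4, c_1 = -3, c_2 = -1, c_3 = 2

c_0 = 4, c_1 = -3, c_2 = -1, c_3 = 2


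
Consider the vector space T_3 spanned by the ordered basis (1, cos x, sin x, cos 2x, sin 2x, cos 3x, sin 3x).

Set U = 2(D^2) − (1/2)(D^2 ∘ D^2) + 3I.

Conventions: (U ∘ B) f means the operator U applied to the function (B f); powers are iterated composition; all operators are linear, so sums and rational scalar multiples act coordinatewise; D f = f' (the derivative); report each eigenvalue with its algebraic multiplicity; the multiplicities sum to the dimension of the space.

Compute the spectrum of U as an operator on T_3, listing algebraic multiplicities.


λ = -111/2 (multiplicity 2), λ = -13 (multiplicity 2), λ = 1/2 (multiplicity 2), λ = 3 (multiplicity 1)

image of 1: 3
image of cos x: (1/2)cos x
image of sin x: (1/2)sin x
image of cos 2x: -13cos 2x
image of sin 2x: -13sin 2x
image of cos 3x: -(111/2)cos 3x
image of sin 3x: -(111/2)sin 3x
the matrix is diagonal; its diagonal is (3, 1/2, 1/2, -13, -13, -111/2, -111/2)
for a triangular matrix the eigenvalues are the diagonal entries, with algebraic multiplicity their repetition count


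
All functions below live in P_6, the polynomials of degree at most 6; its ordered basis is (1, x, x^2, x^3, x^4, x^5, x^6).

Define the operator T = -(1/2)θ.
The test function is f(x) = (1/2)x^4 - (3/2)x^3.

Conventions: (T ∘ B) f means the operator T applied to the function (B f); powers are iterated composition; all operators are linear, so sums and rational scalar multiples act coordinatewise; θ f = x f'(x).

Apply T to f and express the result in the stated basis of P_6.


the result is g(x) = -x^4 + (9/4)x^3

θ f = 2x^4 - (9/2)x^3
(-(1/2)θ) f = -x^4 + (9/4)x^3


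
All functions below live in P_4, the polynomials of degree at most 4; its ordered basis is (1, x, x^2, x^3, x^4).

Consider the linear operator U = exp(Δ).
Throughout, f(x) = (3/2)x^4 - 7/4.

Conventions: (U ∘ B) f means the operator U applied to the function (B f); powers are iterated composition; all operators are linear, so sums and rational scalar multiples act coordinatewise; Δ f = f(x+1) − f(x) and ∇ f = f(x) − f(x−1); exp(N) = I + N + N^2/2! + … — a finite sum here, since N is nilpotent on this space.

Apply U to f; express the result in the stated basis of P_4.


the image equals g(x) = (3/2)x^4 + 6x^3 + 18x^2 + 30x + 83/4

order-1 term: 6x^3 + 9x^2 + 6x + 3/2
order-2 term: 9x^2 + 18x + 21/2
order-3 term: 6x + 9
order-4 term: 3/2
the series for exp(Δ) f terminates at order 4
exp(Δ) f = (3/2)x^4 + 6x^3 + 18x^2 + 30x + 83/4


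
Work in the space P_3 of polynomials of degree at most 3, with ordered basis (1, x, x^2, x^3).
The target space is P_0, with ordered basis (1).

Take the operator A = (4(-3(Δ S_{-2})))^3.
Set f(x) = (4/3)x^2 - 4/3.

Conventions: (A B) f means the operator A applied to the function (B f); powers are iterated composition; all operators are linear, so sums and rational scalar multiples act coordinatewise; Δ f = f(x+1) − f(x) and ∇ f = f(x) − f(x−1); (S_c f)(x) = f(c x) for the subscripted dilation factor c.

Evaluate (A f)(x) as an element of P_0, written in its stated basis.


S_{-2} f = (16/3)x^2 - 4/3
Δ S_{-2} f = (32/3)x + 16/3
(-3(Δ S_{-2})) f = -32x - 16
(4(-3(Δ S_{-2}))) f = -128x - 64
S_{-2} (4(-3(Δ S_{-2}))) f = 256x - 64
Δ S_{-2} (4(-3(Δ S_{-2}))) f = 256
(-3(Δ S_{-2})) (4(-3(Δ S_{-2}))) f = -768
(4(-3(Δ S_{-2}))) (4(-3(Δ S_{-2}))) f = -3072
S_{-2} (4(-3(Δ S_{-2}))) (4(-3(Δ S_{-2}))) f = -3072
Δ S_{-2} (4(-3(Δ S_{-2}))) (4(-3(Δ S_{-2}))) f = 0
(-3(Δ S_{-2})) (4(-3(Δ S_{-2}))) (4(-3(Δ S_{-2}))) f = 0
(4(-3(Δ S_{-2}))) (4(-3(Δ S_{-2}))) (4(-3(Δ S_{-2}))) f = 0

the result is g(x) = 0


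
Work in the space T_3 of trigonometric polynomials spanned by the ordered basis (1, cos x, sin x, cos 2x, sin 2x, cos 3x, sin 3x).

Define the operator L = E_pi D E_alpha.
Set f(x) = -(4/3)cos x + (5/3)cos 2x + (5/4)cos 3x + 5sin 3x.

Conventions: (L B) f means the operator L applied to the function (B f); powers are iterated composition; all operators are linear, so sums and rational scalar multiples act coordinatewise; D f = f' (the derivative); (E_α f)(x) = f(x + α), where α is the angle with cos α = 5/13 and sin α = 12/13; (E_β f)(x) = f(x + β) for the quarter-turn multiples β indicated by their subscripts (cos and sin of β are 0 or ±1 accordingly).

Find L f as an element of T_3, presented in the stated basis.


the result is g(x) = -(16/13)cos x - (20/39)sin x - (400/169)cos 2x + (1190/507)sin 2x + (27420/2197)cos 3x - (80205/8788)sin 3x

E_alpha f = -(20/39)cos x + (16/13)sin x - (595/507)cos 2x - (200/169)sin 2x - (26735/8788)cos 3x - (9140/2197)sin 3x
D E_alpha f = (16/13)cos x + (20/39)sin x - (400/169)cos 2x + (1190/507)sin 2x - (27420/2197)cos 3x + (80205/8788)sin 3x
E_pi D E_alpha f = -(16/13)cos x - (20/39)sin x - (400/169)cos 2x + (1190/507)sin 2x + (27420/2197)cos 3x - (80205/8788)sin 3x


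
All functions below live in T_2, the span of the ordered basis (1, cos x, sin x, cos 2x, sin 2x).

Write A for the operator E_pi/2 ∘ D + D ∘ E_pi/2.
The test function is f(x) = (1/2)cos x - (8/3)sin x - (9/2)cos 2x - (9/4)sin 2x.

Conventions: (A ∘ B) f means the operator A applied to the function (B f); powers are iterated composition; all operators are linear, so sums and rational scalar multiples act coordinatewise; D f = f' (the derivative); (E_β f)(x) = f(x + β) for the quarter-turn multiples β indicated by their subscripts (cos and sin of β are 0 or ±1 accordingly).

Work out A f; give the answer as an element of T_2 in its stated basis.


g(x) = -cos x + (16/3)sin x + 9cos 2x - 18sin 2x

D f = -(8/3)cos x - (1/2)sin x - (9/2)cos 2x + 9sin 2x
E_pi/2 D f = -(1/2)cos x + (8/3)sin x + (9/2)cos 2x - 9sin 2x
E_pi/2 f = -(8/3)cos x - (1/2)sin x + (9/2)cos 2x + (9/4)sin 2x
D E_pi/2 f = -(1/2)cos x + (8/3)sin x + (9/2)cos 2x - 9sin 2x
(E_pi/2 ∘ D + D ∘ E_pi/2) f = -cos x + (16/3)sin x + 9cos 2x - 18sin 2x


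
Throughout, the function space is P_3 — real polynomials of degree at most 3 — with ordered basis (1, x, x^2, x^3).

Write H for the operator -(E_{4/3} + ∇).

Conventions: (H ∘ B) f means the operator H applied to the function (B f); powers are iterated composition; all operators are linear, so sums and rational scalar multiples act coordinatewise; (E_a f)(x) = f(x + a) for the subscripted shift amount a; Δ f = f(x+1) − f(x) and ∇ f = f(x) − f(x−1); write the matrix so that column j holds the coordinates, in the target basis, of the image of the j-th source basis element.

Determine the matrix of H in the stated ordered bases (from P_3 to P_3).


image of 1: -1
image of x: -x - 7/3
image of x^2: -x^2 - (14/3)x - 7/9
image of x^3: -x^3 - 7x^2 - (7/3)x - 91/27
each image's coordinates form column j of the matrix

the matrix is [[-1, -7/3, -7/9, -91/27]; [0, -1, -14/3, -7/3]; [0, 0, -1, -7]; [0, 0, 0, -1]] (rows listed top to bottom)


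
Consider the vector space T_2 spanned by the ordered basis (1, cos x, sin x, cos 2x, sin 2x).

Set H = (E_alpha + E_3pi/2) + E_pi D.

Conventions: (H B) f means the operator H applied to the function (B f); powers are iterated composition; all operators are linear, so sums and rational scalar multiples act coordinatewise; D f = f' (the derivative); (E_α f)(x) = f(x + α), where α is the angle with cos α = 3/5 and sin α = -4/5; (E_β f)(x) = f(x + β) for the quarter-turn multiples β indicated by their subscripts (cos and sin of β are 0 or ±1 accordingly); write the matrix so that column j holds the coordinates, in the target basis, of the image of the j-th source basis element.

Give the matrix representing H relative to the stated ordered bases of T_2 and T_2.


the matrix is [[2, 0, 0, 0, 0]; [0, 3/5, -14/5, 0, 0]; [0, 14/5, 3/5, 0, 0]; [0, 0, 0, -32/25, 26/25]; [0, 0, 0, -26/25, -32/25]] (rows listed top to bottom)

image of 1: 2
image of cos x: (3/5)cos x + (14/5)sin x
image of sin x: -(14/5)cos x + (3/5)sin x
image of cos 2x: -(32/25)cos 2x - (26/25)sin 2x
image of sin 2x: (26/25)cos 2x - (32/25)sin 2x
each image's coordinates form column j of the matrix


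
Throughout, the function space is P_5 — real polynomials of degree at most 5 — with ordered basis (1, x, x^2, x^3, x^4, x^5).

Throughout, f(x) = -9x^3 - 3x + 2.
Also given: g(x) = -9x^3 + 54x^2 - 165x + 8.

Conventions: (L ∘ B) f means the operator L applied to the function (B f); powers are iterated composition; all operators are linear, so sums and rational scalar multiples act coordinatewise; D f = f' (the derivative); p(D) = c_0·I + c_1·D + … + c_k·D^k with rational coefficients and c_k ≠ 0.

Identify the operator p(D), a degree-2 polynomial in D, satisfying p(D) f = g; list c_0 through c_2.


D^0 f = -9x^3 - 3x + 2
D^1 f = -27x^2 - 3
D^2 f = -54x
matching coefficients of g against c_0 f + c_1 Df + … from the top degree down determines the c_i
solution: c_0 = 1, c_1 = -2, c_2 = 3

c_0 = 1, c_1 = -2, c_2 = 3


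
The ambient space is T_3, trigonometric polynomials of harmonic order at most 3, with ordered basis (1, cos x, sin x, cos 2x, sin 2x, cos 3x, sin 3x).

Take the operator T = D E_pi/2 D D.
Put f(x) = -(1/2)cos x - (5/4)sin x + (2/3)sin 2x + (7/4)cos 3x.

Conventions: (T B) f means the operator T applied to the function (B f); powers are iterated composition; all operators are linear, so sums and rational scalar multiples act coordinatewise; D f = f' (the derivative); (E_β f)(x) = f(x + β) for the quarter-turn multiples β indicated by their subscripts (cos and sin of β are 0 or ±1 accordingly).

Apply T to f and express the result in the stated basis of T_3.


the result is g(x) = -(1/2)cos x - (5/4)sin x + (16/3)cos 2x - (189/4)cos 3x

D f = -(5/4)cos x + (1/2)sin x + (4/3)cos 2x - (21/4)sin 3x
D D f = (1/2)cos x + (5/4)sin x - (8/3)sin 2x - (63/4)cos 3x
E_pi/2 D D f = (5/4)cos x - (1/2)sin x + (8/3)sin 2x - (63/4)sin 3x
D E_pi/2 D D f = -(1/2)cos x - (5/4)sin x + (16/3)cos 2x - (189/4)cos 3x


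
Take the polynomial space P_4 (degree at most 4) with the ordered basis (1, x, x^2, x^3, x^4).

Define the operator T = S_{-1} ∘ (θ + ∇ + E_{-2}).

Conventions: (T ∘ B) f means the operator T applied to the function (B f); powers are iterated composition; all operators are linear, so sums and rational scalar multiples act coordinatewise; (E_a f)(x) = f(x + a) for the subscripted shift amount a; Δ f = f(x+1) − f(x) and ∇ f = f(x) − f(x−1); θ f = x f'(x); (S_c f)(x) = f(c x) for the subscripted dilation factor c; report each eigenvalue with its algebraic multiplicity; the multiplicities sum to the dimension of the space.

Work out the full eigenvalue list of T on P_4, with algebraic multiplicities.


λ = -4 (multiplicity 1), λ = -2 (multiplicity 1), λ = 1 (multiplicity 1), λ = 3 (multiplicity 1), λ = 5 (multiplicity 1)

image of 1: 1
image of x: -2x - 1
image of x^2: 3x^2 + 2x + 3
image of x^3: -4x^3 - 3x^2 - 9x - 7
image of x^4: 5x^4 + 4x^3 + 18x^2 + 28x + 15
the matrix is upper triangular; its diagonal is (1, -2, 3, -4, 5)
for a triangular matrix the eigenvalues are the diagonal entries, with algebraic multiplicity their repetition count


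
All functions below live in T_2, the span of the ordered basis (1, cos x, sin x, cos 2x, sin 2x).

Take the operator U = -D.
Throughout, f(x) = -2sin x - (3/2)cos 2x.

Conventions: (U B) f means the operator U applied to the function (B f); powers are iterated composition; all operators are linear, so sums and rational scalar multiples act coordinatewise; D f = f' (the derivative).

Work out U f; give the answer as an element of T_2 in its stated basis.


g(x) = 2cos x - 3sin 2x

D f = -2cos x + 3sin 2x
(-D) f = 2cos x - 3sin 2x


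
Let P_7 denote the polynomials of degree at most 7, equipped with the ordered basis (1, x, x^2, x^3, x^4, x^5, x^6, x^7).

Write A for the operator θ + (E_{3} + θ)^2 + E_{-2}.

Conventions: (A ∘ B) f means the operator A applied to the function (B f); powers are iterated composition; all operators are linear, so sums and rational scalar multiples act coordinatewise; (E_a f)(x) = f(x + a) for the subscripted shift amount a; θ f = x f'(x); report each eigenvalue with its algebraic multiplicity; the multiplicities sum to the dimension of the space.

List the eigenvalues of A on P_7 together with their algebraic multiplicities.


image of 1: 2
image of x: 6x + 7
image of x^2: 12x^2 + 26x + 58
image of x^3: 20x^3 + 57x^2 + 228x + 289
image of x^4: 30x^4 + 100x^3 + 564x^2 + 1372x + 1636
image of x^5: 42x^5 + 155x^4 + 1120x^3 + 3970x^2 + 8990x + 8959
image of x^6: 56x^6 + 222x^5 + 1950x^4 + 9020x^3 + 29400x^2 + 56670x + 51094
image of x^7: 72x^7 + 301x^6 + 3108x^5 + 17675x^4 + 74270x^3 + 208551x^2 + 367864x + 295117
the matrix is upper triangular; its diagonal is (2, 6, 12, 20, 30, 42, 56, 72)
for a triangular matrix the eigenvalues are the diagonal entries, with algebraic multiplicity their repetition count

λ = 2 (multiplicity 1), λ = 6 (multiplicity 1), λ = 12 (multiplicity 1), λ = 20 (multiplicity 1), λ = 30 (multiplicity 1), λ = 42 (multiplicity 1), λ = 56 (multiplicity 1), λ = 72 (multiplicity 1)


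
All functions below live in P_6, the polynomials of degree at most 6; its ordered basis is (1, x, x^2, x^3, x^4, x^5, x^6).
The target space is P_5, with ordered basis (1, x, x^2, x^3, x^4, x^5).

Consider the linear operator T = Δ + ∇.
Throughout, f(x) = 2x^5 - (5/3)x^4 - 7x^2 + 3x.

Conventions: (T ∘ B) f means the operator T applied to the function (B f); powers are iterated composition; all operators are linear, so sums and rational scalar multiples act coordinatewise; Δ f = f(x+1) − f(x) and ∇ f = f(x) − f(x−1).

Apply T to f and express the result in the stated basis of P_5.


Δ f = 10x^4 + (40/3)x^3 + 10x^2 - (32/3)x - 11/3
∇ f = 10x^4 - (80/3)x^3 + 30x^2 - (92/3)x + 41/3
(Δ + ∇) f = 20x^4 - (40/3)x^3 + 40x^2 - (124/3)x + 10

g(x) = 20x^4 - (40/3)x^3 + 40x^2 - (124/3)x + 10


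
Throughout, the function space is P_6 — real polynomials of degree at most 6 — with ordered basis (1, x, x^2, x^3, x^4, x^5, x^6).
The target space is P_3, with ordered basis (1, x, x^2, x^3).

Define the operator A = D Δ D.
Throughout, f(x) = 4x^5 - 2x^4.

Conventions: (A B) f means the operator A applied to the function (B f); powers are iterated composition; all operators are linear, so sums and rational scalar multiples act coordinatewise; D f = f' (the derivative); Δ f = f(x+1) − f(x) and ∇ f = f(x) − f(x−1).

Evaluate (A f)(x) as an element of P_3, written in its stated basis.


the image equals g(x) = 240x^2 + 192x + 56

D f = 20x^4 - 8x^3
Δ D f = 80x^3 + 96x^2 + 56x + 12
D Δ D f = 240x^2 + 192x + 56


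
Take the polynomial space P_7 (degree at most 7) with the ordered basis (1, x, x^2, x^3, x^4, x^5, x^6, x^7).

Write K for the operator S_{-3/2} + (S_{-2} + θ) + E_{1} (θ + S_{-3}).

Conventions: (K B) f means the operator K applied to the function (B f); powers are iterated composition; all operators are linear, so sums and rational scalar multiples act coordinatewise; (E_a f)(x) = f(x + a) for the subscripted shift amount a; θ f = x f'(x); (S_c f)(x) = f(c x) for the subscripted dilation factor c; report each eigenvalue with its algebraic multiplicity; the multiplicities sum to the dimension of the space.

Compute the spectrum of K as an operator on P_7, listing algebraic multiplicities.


λ = -296715/128 (multiplicity 1), λ = -8723/32 (multiplicity 1), λ = -259/8 (multiplicity 1), λ = -9/2 (multiplicity 1), λ = 3 (multiplicity 1), λ = 77/4 (multiplicity 1), λ = 1761/16 (multiplicity 1), λ = 52249/64 (multiplicity 1)

image of 1: 3
image of x: -(9/2)x - 2
image of x^2: (77/4)x^2 + 22x + 11
image of x^3: -(259/8)x^3 - 72x^2 - 72x - 24
image of x^4: (1761/16)x^4 + 340x^3 + 510x^2 + 340x + 85
image of x^5: -(8723/32)x^5 - 1190x^4 - 2380x^3 - 2380x^2 - 1190x - 238
image of x^6: (52249/64)x^6 + 4410x^5 + 11025x^4 + 14700x^3 + 11025x^2 + 4410x + 735
image of x^7: -(296715/128)x^7 - 15260x^6 - 45780x^5 - 76300x^4 - 76300x^3 - 45780x^2 - 15260x - 2180
the matrix is upper triangular; its diagonal is (3, -9/2, 77/4, -259/8, 1761/16, -8723/32, 52249/64, -296715/128)
for a triangular matrix the eigenvalues are the diagonal entries, with algebraic multiplicity their repetition count


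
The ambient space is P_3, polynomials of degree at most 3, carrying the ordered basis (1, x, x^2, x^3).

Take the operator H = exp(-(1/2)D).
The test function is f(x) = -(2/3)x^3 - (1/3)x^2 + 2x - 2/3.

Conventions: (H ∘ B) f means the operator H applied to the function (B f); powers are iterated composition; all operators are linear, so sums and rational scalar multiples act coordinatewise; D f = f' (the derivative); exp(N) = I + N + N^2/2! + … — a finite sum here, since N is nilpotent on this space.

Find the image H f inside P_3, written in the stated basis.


the image equals g(x) = -(2/3)x^3 + (2/3)x^2 + (11/6)x - 5/3

order-1 term: x^2 + (1/3)x - 1
order-2 term: -(1/2)x - 1/12
order-3 term: 1/12
the series for exp(-(1/2)D) f terminates at order 3
exp(-(1/2)D) f = -(2/3)x^3 + (2/3)x^2 + (11/6)x - 5/3


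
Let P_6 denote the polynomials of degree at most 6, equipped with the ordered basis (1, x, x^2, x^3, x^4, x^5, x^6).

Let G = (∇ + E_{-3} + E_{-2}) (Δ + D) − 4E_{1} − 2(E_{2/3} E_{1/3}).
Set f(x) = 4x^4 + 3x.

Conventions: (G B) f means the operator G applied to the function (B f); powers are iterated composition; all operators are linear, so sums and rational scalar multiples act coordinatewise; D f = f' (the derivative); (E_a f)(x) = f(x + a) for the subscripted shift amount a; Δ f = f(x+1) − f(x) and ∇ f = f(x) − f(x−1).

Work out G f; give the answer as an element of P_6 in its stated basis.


Δ f = 16x^3 + 24x^2 + 16x + 7
D f = 16x^3 + 3
(Δ + D) f = 32x^3 + 24x^2 + 16x + 10
∇ (Δ + D) f = 96x^2 - 48x + 24
E_{-3} (Δ + D) f = 32x^3 - 264x^2 + 736x - 686
E_{-2} (Δ + D) f = 32x^3 - 168x^2 + 304x - 182
(∇ + E_{-3} + E_{-2}) (Δ + D) f = 64x^3 - 336x^2 + 992x - 844
E_{1} f = 4x^4 + 16x^3 + 24x^2 + 19x + 7
(-4E_{1}) f = -16x^4 - 64x^3 - 96x^2 - 76x - 28
E_{1/3} f = 4x^4 + (16/3)x^3 + (8/3)x^2 + (97/27)x + 85/81
E_{2/3} E_{1/3} f = 4x^4 + 16x^3 + 24x^2 + 19x + 7
(-2(E_{2/3} E_{1/3})) f = -8x^4 - 32x^3 - 48x^2 - 38x - 14
((∇ + E_{-3} + E_{-2}) (Δ + D) − 4E_{1} − 2(E_{2/3} E_{1/3})) f = -24x^4 - 32x^3 - 480x^2 + 878x - 886

the image equals g(x) = -24x^4 - 32x^3 - 480x^2 + 878x - 886


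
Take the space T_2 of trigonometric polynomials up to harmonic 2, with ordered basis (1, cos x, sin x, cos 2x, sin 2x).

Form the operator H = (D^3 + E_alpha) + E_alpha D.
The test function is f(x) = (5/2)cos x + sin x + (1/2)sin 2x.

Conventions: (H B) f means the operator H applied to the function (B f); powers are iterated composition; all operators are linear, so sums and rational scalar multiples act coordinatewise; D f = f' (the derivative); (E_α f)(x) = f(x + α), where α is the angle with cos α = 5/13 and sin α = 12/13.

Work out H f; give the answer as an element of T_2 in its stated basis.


D f = cos x - (5/2)sin x + cos 2x
D D f = -(5/2)cos x - sin x - 2sin 2x
D D D f = -cos x + (5/2)sin x - 4cos 2x
E_alpha f = (49/26)cos x - (25/13)sin x + (60/169)cos 2x - (119/338)sin 2x
(D^3 + E_alpha) f = (23/26)cos x + (15/26)sin x - (616/169)cos 2x - (119/338)sin 2x
D f = cos x - (5/2)sin x + cos 2x
E_alpha D f = -(25/13)cos x - (49/26)sin x - (119/169)cos 2x - (120/169)sin 2x
((D^3 + E_alpha) + E_alpha D) f = -(27/26)cos x - (17/13)sin x - (735/169)cos 2x - (359/338)sin 2x

the image equals g(x) = -(27/26)cos x - (17/13)sin x - (735/169)cos 2x - (359/338)sin 2x


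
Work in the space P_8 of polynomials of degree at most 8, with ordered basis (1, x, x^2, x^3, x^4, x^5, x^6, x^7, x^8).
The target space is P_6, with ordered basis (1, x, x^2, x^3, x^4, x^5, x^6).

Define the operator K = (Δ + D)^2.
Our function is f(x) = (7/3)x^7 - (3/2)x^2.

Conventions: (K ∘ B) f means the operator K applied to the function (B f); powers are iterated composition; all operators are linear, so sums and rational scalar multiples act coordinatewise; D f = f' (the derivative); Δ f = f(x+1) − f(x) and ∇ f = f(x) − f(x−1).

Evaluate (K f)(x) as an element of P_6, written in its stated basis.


Δ f = (49/3)x^6 + 49x^5 + (245/3)x^4 + (245/3)x^3 + 49x^2 + (40/3)x + 5/6
D f = (49/3)x^6 - 3x
(Δ + D) f = (98/3)x^6 + 49x^5 + (245/3)x^4 + (245/3)x^3 + 49x^2 + (31/3)x + 5/6
Δ (Δ + D) f = 196x^5 + 735x^4 + 1470x^3 + 1715x^2 + (3332/3)x + 913/3
D (Δ + D) f = 196x^5 + 245x^4 + (980/3)x^3 + 245x^2 + 98x + 31/3
(Δ + D) (Δ + D) f = 392x^5 + 980x^4 + (5390/3)x^3 + 1960x^2 + (3626/3)x + 944/3

the result is g(x) = 392x^5 + 980x^4 + (5390/3)x^3 + 1960x^2 + (3626/3)x + 944/3


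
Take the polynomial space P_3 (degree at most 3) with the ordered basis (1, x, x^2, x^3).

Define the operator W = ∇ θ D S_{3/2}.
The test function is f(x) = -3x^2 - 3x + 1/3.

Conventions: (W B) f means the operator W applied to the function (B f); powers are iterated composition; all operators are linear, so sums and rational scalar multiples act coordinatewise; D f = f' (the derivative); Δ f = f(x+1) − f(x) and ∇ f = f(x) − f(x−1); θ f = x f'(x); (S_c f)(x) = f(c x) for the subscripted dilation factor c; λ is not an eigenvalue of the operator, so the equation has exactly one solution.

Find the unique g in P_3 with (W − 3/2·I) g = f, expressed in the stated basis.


write g with unknown coordinates in the stated basis and equate coefficients in (W − 3/2·I) g = f
solving from the highest basis element down gives g = 2x^2 + 2x + 52/9
check: W g = 9
so W g − 3/2·g = -3x^2 - 3x + 1/3 = f ✓

g(x) = 2x^2 + 2x + 52/9


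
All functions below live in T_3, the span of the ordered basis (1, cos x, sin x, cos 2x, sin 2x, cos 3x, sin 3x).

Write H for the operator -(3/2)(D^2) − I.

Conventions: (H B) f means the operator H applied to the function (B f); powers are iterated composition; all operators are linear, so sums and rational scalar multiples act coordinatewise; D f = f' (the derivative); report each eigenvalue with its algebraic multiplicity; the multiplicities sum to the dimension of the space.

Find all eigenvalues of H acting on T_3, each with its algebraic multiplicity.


λ = -1 (multiplicity 1), λ = 1/2 (multiplicity 2), λ = 5 (multiplicity 2), λ = 25/2 (multiplicity 2)

image of 1: -1
image of cos x: (1/2)cos x
image of sin x: (1/2)sin x
image of cos 2x: 5cos 2x
image of sin 2x: 5sin 2x
image of cos 3x: (25/2)cos 3x
image of sin 3x: (25/2)sin 3x
the matrix is diagonal; its diagonal is (-1, 1/2, 1/2, 5, 5, 25/2, 25/2)
for a triangular matrix the eigenvalues are the diagonal entries, with algebraic multiplicity their repetition count


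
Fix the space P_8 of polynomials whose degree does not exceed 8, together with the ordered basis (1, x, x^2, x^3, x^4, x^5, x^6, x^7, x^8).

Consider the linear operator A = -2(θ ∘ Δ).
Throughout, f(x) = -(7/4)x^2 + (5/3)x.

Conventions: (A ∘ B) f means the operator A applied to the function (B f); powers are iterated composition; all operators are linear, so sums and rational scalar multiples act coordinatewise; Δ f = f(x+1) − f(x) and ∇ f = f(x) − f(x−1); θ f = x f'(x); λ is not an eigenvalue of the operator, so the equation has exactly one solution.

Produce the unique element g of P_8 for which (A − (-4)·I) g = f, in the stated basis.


write g with unknown coordinates in the stated basis and equate coefficients in (A − (-4)·I) g = f
solving from the highest basis element down gives g = -(7/16)x^2 - (1/48)x
check: A g = (7/4)x
so A g − (-4)·g = -(7/4)x^2 + (5/3)x = f ✓

the image equals g(x) = -(7/16)x^2 - (1/48)x


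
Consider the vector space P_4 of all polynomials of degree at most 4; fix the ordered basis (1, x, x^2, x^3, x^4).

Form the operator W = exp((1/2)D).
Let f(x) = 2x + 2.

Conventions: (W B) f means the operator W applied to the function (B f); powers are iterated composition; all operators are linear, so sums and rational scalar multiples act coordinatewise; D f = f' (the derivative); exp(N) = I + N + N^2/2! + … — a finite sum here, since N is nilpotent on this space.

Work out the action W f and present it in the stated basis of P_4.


order-1 term: 1
the series for exp((1/2)D) f terminates at order 1
exp((1/2)D) f = 2x + 3

the result is g(x) = 2x + 3


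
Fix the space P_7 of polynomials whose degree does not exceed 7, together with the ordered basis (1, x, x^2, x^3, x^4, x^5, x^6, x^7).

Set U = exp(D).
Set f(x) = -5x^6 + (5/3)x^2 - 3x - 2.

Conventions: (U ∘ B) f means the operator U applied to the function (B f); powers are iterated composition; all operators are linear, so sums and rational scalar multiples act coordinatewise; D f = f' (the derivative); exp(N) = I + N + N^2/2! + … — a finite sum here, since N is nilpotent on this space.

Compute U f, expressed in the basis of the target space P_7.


order-1 term: -30x^5 + (10/3)x - 3
order-2 term: -75x^4 + 5/3
order-3 term: -100x^3
order-4 term: -75x^2
order-5 term: -30x
order-6 term: -5
the series for exp(D) f terminates at order 6
exp(D) f = -5x^6 - 30x^5 - 75x^4 - 100x^3 - (220/3)x^2 - (89/3)x - 25/3

the result is g(x) = -5x^6 - 30x^5 - 75x^4 - 100x^3 - (220/3)x^2 - (89/3)x - 25/3


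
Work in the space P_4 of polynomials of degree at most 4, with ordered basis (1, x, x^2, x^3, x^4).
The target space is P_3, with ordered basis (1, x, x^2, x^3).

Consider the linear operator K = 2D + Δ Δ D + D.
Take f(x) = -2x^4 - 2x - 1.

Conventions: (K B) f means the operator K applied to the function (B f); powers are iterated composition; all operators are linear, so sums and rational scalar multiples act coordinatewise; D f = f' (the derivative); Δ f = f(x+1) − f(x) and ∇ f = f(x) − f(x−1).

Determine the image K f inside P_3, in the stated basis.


D f = -8x^3 - 2
(2D) f = -16x^3 - 4
D f = -8x^3 - 2
Δ D f = -24x^2 - 24x - 8
Δ Δ D f = -48x - 48
D f = -8x^3 - 2
(2D + Δ Δ D + D) f = -24x^3 - 48x - 54

the result is g(x) = -24x^3 - 48x - 54


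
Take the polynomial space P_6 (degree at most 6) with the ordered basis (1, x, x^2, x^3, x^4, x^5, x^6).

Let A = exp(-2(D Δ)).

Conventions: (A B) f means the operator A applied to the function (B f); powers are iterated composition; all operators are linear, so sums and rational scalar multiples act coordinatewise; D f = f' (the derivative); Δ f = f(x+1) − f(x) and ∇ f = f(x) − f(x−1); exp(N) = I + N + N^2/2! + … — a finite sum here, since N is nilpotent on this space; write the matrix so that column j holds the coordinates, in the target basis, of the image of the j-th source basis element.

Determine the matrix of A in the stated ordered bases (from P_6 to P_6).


the matrix is [[1, 0, -4, -6, 40, 230, -132]; [0, 1, 0, -12, -24, 200, 1380]; [0, 0, 1, 0, -24, -60, 600]; [0, 0, 0, 1, 0, -40, -120]; [0, 0, 0, 0, 1, 0, -60]; [0, 0, 0, 0, 0, 1, 0]; [0, 0, 0, 0, 0, 0, 1]] (rows listed top to bottom)

image of 1: 1
image of x: x
image of x^2: x^2 - 4
image of x^3: x^3 - 12x - 6
image of x^4: x^4 - 24x^2 - 24x + 40
image of x^5: x^5 - 40x^3 - 60x^2 + 200x + 230
image of x^6: x^6 - 60x^4 - 120x^3 + 600x^2 + 1380x - 132
each image's coordinates form column j of the matrix


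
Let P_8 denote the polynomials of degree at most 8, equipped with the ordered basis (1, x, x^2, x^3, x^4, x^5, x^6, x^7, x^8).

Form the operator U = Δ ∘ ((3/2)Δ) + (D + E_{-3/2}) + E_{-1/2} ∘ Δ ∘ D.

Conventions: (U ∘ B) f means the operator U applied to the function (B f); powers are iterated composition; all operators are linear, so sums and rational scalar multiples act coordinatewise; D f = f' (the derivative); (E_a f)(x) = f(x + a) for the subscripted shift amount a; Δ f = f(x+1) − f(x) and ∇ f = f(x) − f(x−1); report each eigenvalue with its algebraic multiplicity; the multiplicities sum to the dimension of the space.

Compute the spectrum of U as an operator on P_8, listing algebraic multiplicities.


λ = 1 (multiplicity 9)

image of 1: 1
image of x: x - 1/2
image of x^2: x^2 - x + 29/4
image of x^3: x^3 - (3/2)x^2 + (87/4)x + 45/8
image of x^4: x^4 - 2x^3 + (87/2)x^2 + (45/2)x + 433/16
image of x^5: x^5 - (5/2)x^4 + (145/2)x^3 + (225/4)x^2 + (2165/16)x + 1197/32
image of x^6: x^6 - 3x^5 + (435/4)x^4 + (225/2)x^3 + (6495/16)x^2 + (3591/16)x + 6705/64
image of x^7: x^7 - (7/2)x^6 + (609/4)x^5 + (1575/8)x^4 + (15155/16)x^3 + (25137/32)x^2 + (46935/64)x + 22005/128
image of x^8: x^8 - 4x^7 + 203x^6 + 315x^5 + (15155/8)x^4 + (8379/4)x^3 + (46935/16)x^2 + (22005/16)x + 104129/256
the matrix is upper triangular; its diagonal is (1, 1, 1, 1, 1, 1, 1, 1, 1)
for a triangular matrix the eigenvalues are the diagonal entries, with algebraic multiplicity their repetition count


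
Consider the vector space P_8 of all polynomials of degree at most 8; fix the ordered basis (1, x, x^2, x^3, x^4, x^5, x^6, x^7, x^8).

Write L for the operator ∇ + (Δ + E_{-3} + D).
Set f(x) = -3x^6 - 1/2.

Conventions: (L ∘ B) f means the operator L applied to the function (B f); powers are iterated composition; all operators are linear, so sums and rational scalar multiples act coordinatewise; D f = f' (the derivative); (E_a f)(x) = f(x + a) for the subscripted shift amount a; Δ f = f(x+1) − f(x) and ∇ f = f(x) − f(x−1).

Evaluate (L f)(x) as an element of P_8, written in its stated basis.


the image equals g(x) = -3x^6 - 405x^4 + 1500x^3 - 3645x^2 + 4338x - 4375/2

∇ f = -18x^5 + 45x^4 - 60x^3 + 45x^2 - 18x + 3
Δ f = -18x^5 - 45x^4 - 60x^3 - 45x^2 - 18x - 3
E_{-3} f = -3x^6 + 54x^5 - 405x^4 + 1620x^3 - 3645x^2 + 4374x - 4375/2
D f = -18x^5
(Δ + E_{-3} + D) f = -3x^6 + 18x^5 - 450x^4 + 1560x^3 - 3690x^2 + 4356x - 4381/2
(∇ + (Δ + E_{-3} + D)) f = -3x^6 - 405x^4 + 1500x^3 - 3645x^2 + 4338x - 4375/2


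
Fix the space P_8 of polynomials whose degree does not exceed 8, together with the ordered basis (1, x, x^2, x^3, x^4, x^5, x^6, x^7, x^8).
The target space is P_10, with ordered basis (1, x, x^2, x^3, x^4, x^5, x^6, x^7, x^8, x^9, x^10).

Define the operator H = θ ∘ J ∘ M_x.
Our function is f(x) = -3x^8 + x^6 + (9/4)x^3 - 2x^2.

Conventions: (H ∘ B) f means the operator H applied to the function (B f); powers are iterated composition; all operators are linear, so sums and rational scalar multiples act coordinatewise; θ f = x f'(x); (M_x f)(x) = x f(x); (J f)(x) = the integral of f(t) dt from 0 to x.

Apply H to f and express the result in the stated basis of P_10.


M_x f = -3x^9 + x^7 + (9/4)x^4 - 2x^3
J M_x f = -(3/10)x^10 + (1/8)x^8 + (9/20)x^5 - (1/2)x^4
θ (J ∘ M_x) f = -3x^10 + x^8 + (9/4)x^5 - 2x^4

the result is g(x) = -3x^10 + x^8 + (9/4)x^5 - 2x^4


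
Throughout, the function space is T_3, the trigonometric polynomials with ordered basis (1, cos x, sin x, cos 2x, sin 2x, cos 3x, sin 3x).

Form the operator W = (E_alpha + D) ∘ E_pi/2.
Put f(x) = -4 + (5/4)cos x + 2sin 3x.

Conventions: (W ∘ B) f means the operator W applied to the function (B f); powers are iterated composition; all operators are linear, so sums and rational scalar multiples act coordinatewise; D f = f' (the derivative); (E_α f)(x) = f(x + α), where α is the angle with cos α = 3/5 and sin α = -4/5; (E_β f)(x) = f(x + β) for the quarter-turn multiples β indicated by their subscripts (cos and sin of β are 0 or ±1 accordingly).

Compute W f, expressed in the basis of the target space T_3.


E_pi/2 f = -4 - (5/4)sin x - 2cos 3x
E_alpha E_pi/2 f = -4 + cos x - (3/4)sin x + (234/125)cos 3x - (88/125)sin 3x
D E_pi/2 f = -(5/4)cos x + 6sin 3x
(E_alpha + D) E_pi/2 f = -4 - (1/4)cos x - (3/4)sin x + (234/125)cos 3x + (662/125)sin 3x

the result is g(x) = -4 - (1/4)cos x - (3/4)sin x + (234/125)cos 3x + (662/125)sin 3x


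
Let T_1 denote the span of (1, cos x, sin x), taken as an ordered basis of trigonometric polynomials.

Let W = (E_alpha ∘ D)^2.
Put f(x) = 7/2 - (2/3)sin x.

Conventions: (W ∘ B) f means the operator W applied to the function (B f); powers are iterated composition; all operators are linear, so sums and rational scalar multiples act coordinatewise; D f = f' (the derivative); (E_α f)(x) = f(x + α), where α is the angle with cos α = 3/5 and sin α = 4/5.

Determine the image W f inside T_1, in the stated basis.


D f = -(2/3)cos x
E_alpha D f = -(2/5)cos x + (8/15)sin x
D (E_alpha ∘ D) f = (8/15)cos x + (2/5)sin x
E_alpha D (E_alpha ∘ D) f = (16/25)cos x - (14/75)sin x

g(x) = (16/25)cos x - (14/75)sin x


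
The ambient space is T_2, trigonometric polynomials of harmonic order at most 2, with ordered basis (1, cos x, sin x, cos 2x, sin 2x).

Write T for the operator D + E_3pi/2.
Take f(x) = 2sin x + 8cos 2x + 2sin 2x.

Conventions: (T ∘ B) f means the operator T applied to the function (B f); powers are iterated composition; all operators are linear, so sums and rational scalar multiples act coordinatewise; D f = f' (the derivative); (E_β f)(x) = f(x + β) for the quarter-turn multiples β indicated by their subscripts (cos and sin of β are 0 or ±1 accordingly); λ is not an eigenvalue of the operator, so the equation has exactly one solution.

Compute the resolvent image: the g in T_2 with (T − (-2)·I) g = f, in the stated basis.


write g with unknown coordinates in the stated basis and equate coefficients in (T − (-2)·I) g = f
solving from the highest basis element down gives g = sin x + (4/5)cos 2x + (18/5)sin 2x
check: T g = (32/5)cos 2x - (26/5)sin 2x
so T g − (-2)·g = 2sin x + 8cos 2x + 2sin 2x = f ✓

the image equals g(x) = sin x + (4/5)cos 2x + (18/5)sin 2x


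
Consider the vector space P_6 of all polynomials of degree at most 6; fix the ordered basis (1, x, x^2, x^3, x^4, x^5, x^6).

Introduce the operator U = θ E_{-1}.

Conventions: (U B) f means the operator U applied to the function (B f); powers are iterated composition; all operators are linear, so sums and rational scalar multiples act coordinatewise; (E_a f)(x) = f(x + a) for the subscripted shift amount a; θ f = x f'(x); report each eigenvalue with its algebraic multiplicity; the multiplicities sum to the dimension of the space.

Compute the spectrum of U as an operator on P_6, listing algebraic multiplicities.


image of 1: 0
image of x: x
image of x^2: 2x^2 - 2x
image of x^3: 3x^3 - 6x^2 + 3x
image of x^4: 4x^4 - 12x^3 + 12x^2 - 4x
image of x^5: 5x^5 - 20x^4 + 30x^3 - 20x^2 + 5x
image of x^6: 6x^6 - 30x^5 + 60x^4 - 60x^3 + 30x^2 - 6x
the matrix is upper triangular; its diagonal is (0, 1, 2, 3, 4, 5, 6)
for a triangular matrix the eigenvalues are the diagonal entries, with algebraic multiplicity their repetition count

λ = 0 (multiplicity 1), λ = 1 (multiplicity 1), λ = 2 (multiplicity 1), λ = 3 (multiplicity 1), λ = 4 (multiplicity 1), λ = 5 (multiplicity 1), λ = 6 (multiplicity 1)


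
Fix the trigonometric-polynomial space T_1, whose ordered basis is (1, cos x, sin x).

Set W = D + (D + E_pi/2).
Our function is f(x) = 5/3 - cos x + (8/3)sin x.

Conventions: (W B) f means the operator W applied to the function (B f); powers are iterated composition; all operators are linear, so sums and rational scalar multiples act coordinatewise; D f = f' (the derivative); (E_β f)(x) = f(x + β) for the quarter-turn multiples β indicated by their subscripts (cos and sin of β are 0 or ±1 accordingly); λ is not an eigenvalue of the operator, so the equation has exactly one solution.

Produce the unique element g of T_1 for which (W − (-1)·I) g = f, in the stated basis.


write g with unknown coordinates in the stated basis and equate coefficients in (W − (-1)·I) g = f
solving from the highest basis element down gives g = 5/6 - (9/10)cos x - (1/30)sin x
check: W g = 5/6 - (1/10)cos x + (27/10)sin x
so W g − (-1)·g = 5/3 - cos x + (8/3)sin x = f ✓

g(x) = 5/6 - (9/10)cos x - (1/30)sin x


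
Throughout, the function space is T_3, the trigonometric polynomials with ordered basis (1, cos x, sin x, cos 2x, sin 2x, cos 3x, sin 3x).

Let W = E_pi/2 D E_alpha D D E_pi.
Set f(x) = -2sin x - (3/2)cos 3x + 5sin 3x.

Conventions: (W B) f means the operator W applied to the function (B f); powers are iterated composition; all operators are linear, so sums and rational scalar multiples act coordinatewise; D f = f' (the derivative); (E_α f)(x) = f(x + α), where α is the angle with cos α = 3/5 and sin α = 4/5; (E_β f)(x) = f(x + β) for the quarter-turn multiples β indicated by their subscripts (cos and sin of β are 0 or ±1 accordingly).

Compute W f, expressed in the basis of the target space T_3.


the result is g(x) = (8/5)cos x + (6/5)sin x + (21357/250)cos 3x - (14013/125)sin 3x

E_pi f = 2sin x + (3/2)cos 3x - 5sin 3x
D E_pi f = 2cos x - 15cos 3x - (9/2)sin 3x
D D E_pi f = -2sin x - (27/2)cos 3x + 45sin 3x
E_alpha (D D E_pi) f = -(8/5)cos x - (6/5)sin x + (7119/250)cos 3x - (4671/125)sin 3x
D E_alpha (D D E_pi) f = -(6/5)cos x + (8/5)sin x - (14013/125)cos 3x - (21357/250)sin 3x
E_pi/2 (D E_alpha) (D D E_pi) f = (8/5)cos x + (6/5)sin x + (21357/250)cos 3x - (14013/125)sin 3x
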